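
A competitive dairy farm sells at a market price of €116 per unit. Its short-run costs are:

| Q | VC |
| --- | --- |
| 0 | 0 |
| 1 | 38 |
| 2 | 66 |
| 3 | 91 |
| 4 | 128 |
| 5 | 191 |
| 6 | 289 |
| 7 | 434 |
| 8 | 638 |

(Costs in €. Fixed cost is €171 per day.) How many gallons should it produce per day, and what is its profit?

Q = 6; profit = €236

Profit at each row (π = 116Q − TC): Q=0: -171; Q=1: -93; Q=2: -5; Q=3: 86; Q=4: 165; Q=5: 218; Q=6: 236; Q=7: 207; Q=8: 119.
Profit is maximized at Q = 6. AVC there is 289/6 = €48.17 ≤ P, so producing beats shutting down (which would give -€171).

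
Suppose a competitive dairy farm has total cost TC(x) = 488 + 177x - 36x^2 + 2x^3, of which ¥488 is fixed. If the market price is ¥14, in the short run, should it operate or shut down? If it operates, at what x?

From TC, MC = TC'(x) = 177 - 72x + 6x^2 and AVC = VC/x = 177 - 36x + 2x^2.
AVC hits its minimum where MC = AVC, at x = 9, giving min AVC = 177 - 36·9 + 2·9^2 = ¥15.
P = ¥14 lies below min AVC = ¥15; no output level covers variable cost.
Shutting down limits the loss to fixed cost, ¥488.

Shut down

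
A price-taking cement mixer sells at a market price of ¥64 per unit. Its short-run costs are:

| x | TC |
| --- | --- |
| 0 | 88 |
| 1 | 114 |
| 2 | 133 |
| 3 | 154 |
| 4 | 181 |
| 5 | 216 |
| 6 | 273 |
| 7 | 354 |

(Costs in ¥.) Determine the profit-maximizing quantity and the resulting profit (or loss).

x = 6; profit = ¥111

Compute π = P·x − TC at each output: x=0: -88; x=1: -50; x=2: -5; x=3: 38; x=4: 75; x=5: 104; x=6: 111; x=7: 94.
Profit is maximized at x = 6. AVC there is 185/6 = ¥30.83 ≤ P, so producing beats shutting down (which would give -¥88).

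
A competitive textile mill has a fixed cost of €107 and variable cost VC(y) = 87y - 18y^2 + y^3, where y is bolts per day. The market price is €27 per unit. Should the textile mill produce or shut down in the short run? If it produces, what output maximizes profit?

Produce at y = 10

From TC, MC = TC'(y) = 87 - 36y + 3y^2 and AVC = VC/y = 87 - 18y + y^2.
The AVC parabola has its vertex at y = 18/2 = 9, where AVC = 87 - 18·9 + 9^2 = €6.
P = €27 exceeds min AVC = €6, so the firm stays open.
Set P = MC: 27 = 87 - 36y + 3y^2 → 60 - 36y + 3y^2 = 0. The roots are y = 2 and y = 10; the profit-maximizing output is on the rising part of MC, so y* = 10.
Check: AVC at y = 10 is €7 ≤ P, so revenue covers variable cost.
Profit = P·y − TC = 27·10 − 177 = €93.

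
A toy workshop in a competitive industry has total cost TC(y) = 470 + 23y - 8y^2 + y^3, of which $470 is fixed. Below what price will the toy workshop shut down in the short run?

The shutdown price is the minimum of AVC. VC = 23y - 8y^2 + y^3, so AVC = 23 - 8y + y^2.
dAVC/dy = -8 + 2y = 0 gives y = 4. min AVC = 23 - 8·4 + 4^2 = 7.
So the shutdown price is $7.

$7 per unit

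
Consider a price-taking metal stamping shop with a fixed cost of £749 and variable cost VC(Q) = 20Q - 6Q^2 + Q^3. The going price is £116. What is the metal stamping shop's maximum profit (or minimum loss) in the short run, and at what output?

Profit = -£109 at Q = 8

AVC = 20 - 6Q + Q^2 has its minimum £11 at Q = 3; price £116 clears that bar, so the firm operates.
With MC = 20 - 12Q + 3Q^2, P = MC on the upward-sloping part at Q* = 8.
TR = 116·8 = 928. TC = 749 + 288 = 1037. Profit = 928 − 1037 = -£109.
By producing, the firm covers all variable cost plus £640 of fixed cost; shutting down would lose the full £749.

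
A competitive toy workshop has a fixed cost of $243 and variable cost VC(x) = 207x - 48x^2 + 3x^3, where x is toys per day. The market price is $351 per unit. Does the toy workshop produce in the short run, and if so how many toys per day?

Produce at x = 12

Strip out fixed cost: VC = 207x - 48x^2 + 3x^3. Then AVC = 207 - 48x + 3x^2 and MC = 207 - 96x + 9x^2.
AVC is minimized where dAVC/dx = -48 + 6x = 0, at x = 8; min AVC = 207 - 48·8 + 3·8^2 = $15.
Because $351 ≥ $15, revenue can cover variable cost; the firm operates.
Solving P = MC: -144 - 96x + 9x^2 = 0 ⇒ x = -4/3 or 12. On the upward-sloping branch, x* = 12.
Check: AVC at x = 12 is $63 ≤ P, so revenue covers variable cost.
Profit = P·x − TC = 351·12 − 999 = $3213.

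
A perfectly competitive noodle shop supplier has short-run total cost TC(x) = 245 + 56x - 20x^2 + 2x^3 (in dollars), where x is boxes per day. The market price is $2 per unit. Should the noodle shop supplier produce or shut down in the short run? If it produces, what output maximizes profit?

Variable cost is VC = 56x - 20x^2 + 2x^3, so AVC = VC/x = 56 - 20x + 2x^2 and MC = dTC/dx = 56 - 40x + 6x^2.
AVC hits its minimum where MC = AVC, at x = 5, giving min AVC = 56 - 20·5 + 2·5^2 = $6.
Since P = $2 < min AVC = $6, price fails to cover variable cost at any output.
The firm minimizes its loss by shutting down and losing only its fixed cost of $245.

Shut down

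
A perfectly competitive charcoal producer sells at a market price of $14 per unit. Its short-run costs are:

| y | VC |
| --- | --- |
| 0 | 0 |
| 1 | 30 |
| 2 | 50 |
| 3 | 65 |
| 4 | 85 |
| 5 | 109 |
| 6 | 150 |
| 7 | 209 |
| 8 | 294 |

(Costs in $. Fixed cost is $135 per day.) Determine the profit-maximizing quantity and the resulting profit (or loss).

Compute π = P·y − TC at each output: y=0: -135; y=1: -151; y=2: -157; y=3: -158; y=4: -164; y=5: -174; y=6: -201; y=7: -246; y=8: -317.
Profit is highest at y = 0. Equivalently, the lowest AVC in the table is 85/4 ≈ $21.25 at y = 4, and P = $14 falls below it — price never covers variable cost, so the firm shuts down and loses only its fixed cost.

y = 0 (shut down); profit = -$135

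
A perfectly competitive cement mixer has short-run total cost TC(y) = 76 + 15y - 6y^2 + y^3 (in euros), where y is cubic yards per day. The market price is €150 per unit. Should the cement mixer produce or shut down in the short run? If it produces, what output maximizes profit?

From TC, MC = TC'(y) = 15 - 12y + 3y^2 and AVC = VC/y = 15 - 6y + y^2.
AVC is minimized where dAVC/dy = -6 + 2y = 0, at y = 3; min AVC = 15 - 6·3 + 3^2 = €6.
P = €150 exceeds min AVC = €6, so the firm stays open.
Solving P = MC: -135 - 12y + 3y^2 = 0 ⇒ y = -5 or 9. On the upward-sloping branch, y* = 9.
Check: AVC at y = 9 is €42 ≤ P, so revenue covers variable cost.
Profit = P·y − TC = 150·9 − 454 = €896.

Produce at y = 9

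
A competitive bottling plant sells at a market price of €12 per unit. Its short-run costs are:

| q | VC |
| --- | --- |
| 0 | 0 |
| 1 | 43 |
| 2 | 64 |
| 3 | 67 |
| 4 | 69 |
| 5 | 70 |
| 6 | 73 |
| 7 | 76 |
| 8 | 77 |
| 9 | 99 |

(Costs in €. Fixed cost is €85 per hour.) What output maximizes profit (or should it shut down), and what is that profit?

q = 8; profit = -€66

Profit at each row (π = 12q − TC): q=0: -85; q=1: -116; q=2: -125; q=3: -116; q=4: -106; q=5: -95; q=6: -86; q=7: -77; q=8: -66; q=9: -76.
Profit is maximized at q = 8. AVC there is 77/8 = €9.62 ≤ P, so producing beats shutting down (which would give -€85).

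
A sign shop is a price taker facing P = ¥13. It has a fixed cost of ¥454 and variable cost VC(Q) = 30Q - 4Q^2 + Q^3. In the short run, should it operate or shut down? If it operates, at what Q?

From TC, MC = TC'(Q) = 30 - 8Q + 3Q^2 and AVC = VC/Q = 30 - 4Q + Q^2.
AVC hits its minimum where MC = AVC, at Q = 2, giving min AVC = 30 - 4·2 + 2^2 = ¥26.
P = ¥13 lies below min AVC = ¥26; no output level covers variable cost.
Best response: produce nothing and absorb the ¥454 fixed cost.

Shut down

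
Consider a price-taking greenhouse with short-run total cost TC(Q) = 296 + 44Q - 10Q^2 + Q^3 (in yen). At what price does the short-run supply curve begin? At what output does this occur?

¥19 per unit, at Q = 5

Short-run supply begins at min AVC. From VC = 44Q - 10Q^2 + Q^3, AVC = 44 - 10Q + Q^2.
dAVC/dQ = -10 + 2Q = 0 gives Q = 5. min AVC = 44 - 10·5 + 5^2 = 19.
For P < ¥19 the firm produces nothing.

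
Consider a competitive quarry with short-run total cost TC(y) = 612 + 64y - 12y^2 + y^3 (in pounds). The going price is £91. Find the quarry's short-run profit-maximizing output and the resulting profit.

Profit = -£126 at y = 9

AVC = 64 - 12y + y^2; min AVC = £28 at y = 6. Since P = £91 ≥ min AVC, the firm produces.
With MC = 64 - 24y + 3y^2, P = MC on the upward-sloping part at y* = 9.
TR = 91·9 = 819. TC = 612 + 333 = 945. Profit = 819 − 945 = -£126.
Shutting down would mean losing the fixed cost of £612, so operating at a loss of £126 is better by £486.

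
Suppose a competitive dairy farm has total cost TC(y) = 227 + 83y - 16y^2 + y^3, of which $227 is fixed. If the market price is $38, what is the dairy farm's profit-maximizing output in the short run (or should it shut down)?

Strip out fixed cost: VC = 83y - 16y^2 + y^3. Then AVC = 83 - 16y + y^2 and MC = 83 - 32y + 3y^2.
The AVC parabola has its vertex at y = 16/2 = 8, where AVC = 83 - 16·8 + 8^2 = $19.
Because $38 ≥ $19, revenue can cover variable cost; the firm operates.
P = MC gives 45 - 32y + 3y^2 = 0, with roots 5/3 and 9. Take the larger (rising MC): y* = 9.
Check: AVC at y = 9 is $20 ≤ P, so revenue covers variable cost.
Profit = P·y − TC = 38·9 − 407 = -$65, a loss, but smaller than the $227 fixed cost the firm would lose by shutting down.

Produce at y = 9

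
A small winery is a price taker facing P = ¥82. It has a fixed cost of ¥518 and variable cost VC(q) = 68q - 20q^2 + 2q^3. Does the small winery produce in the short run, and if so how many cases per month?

From TC, MC = TC'(q) = 68 - 40q + 6q^2 and AVC = VC/q = 68 - 20q + 2q^2.
AVC hits its minimum where MC = AVC, at q = 5, giving min AVC = 68 - 20·5 + 2·5^2 = ¥18.
Because ¥82 ≥ ¥18, revenue can cover variable cost; the firm operates.
P = MC gives -14 - 40q + 6q^2 = 0, with roots -1/3 and 7. Take the larger (rising MC): q* = 7.
Check: AVC at q = 7 is ¥26 ≤ P, so revenue covers variable cost.
Profit = P·q − TC = 82·7 − 700 = -¥126, a loss, but smaller than the ¥518 fixed cost the firm would lose by shutting down.

Produce at q = 7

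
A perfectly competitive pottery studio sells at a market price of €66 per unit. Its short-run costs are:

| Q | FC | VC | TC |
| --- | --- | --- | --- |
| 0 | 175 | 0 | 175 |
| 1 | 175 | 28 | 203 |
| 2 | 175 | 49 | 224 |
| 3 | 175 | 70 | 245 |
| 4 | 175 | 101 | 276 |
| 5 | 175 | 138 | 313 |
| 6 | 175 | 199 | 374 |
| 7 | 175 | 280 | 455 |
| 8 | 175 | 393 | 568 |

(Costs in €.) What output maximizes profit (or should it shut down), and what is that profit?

Q = 6; profit = €22

Profit at each row (π = 66Q − TC): Q=0: -175; Q=1: -137; Q=2: -92; Q=3: -47; Q=4: -12; Q=5: 17; Q=6: 22; Q=7: 7; Q=8: -40.
Profit is maximized at Q = 6. AVC there is 199/6 = €33.17 ≤ P, so producing beats shutting down (which would give -€175).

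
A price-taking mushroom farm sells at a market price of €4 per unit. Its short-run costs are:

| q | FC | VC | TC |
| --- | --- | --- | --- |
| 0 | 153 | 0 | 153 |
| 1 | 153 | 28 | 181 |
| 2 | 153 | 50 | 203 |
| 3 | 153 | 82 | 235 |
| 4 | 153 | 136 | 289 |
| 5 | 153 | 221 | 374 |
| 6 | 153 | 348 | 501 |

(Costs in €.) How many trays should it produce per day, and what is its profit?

Profit at each row (π = 4q − TC): q=0: -153; q=1: -177; q=2: -195; q=3: -223; q=4: -273; q=5: -354; q=6: -477.
Profit is highest at q = 0. Equivalently, the lowest AVC in the table is 50/2 ≈ €25 at q = 2, and P = €4 falls below it — price never covers variable cost, so the firm shuts down and loses only its fixed cost.

q = 0 (shut down); profit = -€153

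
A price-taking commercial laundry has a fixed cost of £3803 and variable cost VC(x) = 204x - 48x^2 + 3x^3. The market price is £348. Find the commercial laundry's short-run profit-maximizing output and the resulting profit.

AVC = 204 - 48x + 3x^2 has its minimum £12 at x = 8; price £348 clears that bar, so the firm operates.
MC = 204 - 96x + 9x^2. Setting P = MC and taking the root on the rising branch gives x* = 12.
TR = 348·12 = 4176. TC = 3803 + 720 = 4523. Profit = 4176 − 4523 = -£347.
That loss of £347 beats the £3803 the firm would lose by shutting down; producing recovers £3456 of fixed cost.

Profit = -£347 at x = 12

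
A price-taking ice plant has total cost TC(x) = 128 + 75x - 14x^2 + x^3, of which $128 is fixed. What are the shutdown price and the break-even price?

Shutdown price = $26; break-even price = $43

AVC = 75 - 14x + x^2; minimized at x = 7, giving min AVC = $26. That is the shutdown price.
ATC = 128/x + 75 - 14x + x^2. Setting dATC/dx = −128/x^2 − 14 + 2x = 0 gives x = 8 (since 2·8^3 − 14·8^2 = 128).
min ATC = 128/8 + 75 − 14·8 + 8^2 = $43. That is the break-even price.
Between these two prices the firm operates at a loss; above $43 it earns a profit.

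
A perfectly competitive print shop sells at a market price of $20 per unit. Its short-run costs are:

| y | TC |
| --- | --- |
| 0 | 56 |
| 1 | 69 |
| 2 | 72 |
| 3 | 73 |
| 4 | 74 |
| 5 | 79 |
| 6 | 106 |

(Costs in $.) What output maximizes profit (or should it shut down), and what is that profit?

y = 5; profit = $21

Profit at each row (π = 20y − TC): y=0: -56; y=1: -49; y=2: -32; y=3: -13; y=4: 6; y=5: 21; y=6: 14.
Profit is maximized at y = 5. AVC there is 23/5 = $4.60 ≤ P, so producing beats shutting down (which would give -$56).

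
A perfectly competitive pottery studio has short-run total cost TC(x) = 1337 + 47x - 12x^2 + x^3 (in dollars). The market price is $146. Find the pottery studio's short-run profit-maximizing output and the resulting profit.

Profit = -$127 at x = 11

AVC = 47 - 12x + x^2 has its minimum $11 at x = 6; price $146 clears that bar, so the firm operates.
With MC = 47 - 24x + 3x^2, P = MC on the upward-sloping part at x* = 11.
TR = 146·11 = 1606. TC = 1337 + 396 = 1733. Profit = 1606 − 1733 = -$127.
That loss of $127 beats the $1337 the firm would lose by shutting down; producing recovers $1210 of fixed cost.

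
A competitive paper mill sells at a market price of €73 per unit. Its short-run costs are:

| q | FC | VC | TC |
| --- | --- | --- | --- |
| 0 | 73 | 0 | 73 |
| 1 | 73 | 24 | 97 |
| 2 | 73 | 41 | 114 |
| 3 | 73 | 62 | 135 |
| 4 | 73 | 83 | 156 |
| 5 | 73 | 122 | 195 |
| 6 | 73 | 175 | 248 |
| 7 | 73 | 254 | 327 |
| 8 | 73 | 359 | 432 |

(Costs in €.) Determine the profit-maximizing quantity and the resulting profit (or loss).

q = 6; profit = €190

Tabulate TR − TC: q=0: -73; q=1: -24; q=2: 32; q=3: 84; q=4: 136; q=5: 170; q=6: 190; q=7: 184; q=8: 152.
Profit is maximized at q = 6. AVC there is 175/6 = €29.17 ≤ P, so producing beats shutting down (which would give -€73).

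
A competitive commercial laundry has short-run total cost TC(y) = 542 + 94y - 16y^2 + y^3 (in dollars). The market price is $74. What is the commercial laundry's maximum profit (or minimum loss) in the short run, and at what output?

Profit = -$142 at y = 10

AVC = 94 - 16y + y^2 has its minimum $30 at y = 8; price $74 clears that bar, so the firm operates.
MC = 94 - 32y + 3y^2. Setting P = MC and taking the root on the rising branch gives y* = 10.
TR = 74·10 = 740. TC = 542 + 340 = 882. Profit = 740 − 882 = -$142.
By producing, the firm covers all variable cost plus $400 of fixed cost; shutting down would lose the full $542.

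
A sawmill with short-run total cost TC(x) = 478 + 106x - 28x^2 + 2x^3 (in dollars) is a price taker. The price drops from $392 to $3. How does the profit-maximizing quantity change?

Output falls from 13 to 0 (the firm shuts down)

AVC = 106 - 28x + 2x^2, minimized at x = 7 where min AVC = $8. MC = 106 - 56x + 6x^2.
At P = $392 ≥ min AVC, set P = MC on the rising branch: x = 13.
At P = $3 < min AVC = $8, price no longer covers variable cost at any output, so the firm shuts down: x = 0.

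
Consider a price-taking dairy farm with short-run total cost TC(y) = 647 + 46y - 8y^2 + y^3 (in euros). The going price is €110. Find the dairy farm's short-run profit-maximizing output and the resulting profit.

Profit = -€135 at y = 8

AVC = 46 - 8y + y^2; min AVC = €30 at y = 4. Since P = €110 ≥ min AVC, the firm produces.
MC = 46 - 16y + 3y^2. Setting P = MC and taking the root on the rising branch gives y* = 8.
TR = 110·8 = 880. TC = 647 + 368 = 1015. Profit = 880 − 1015 = -€135.
Shutting down would mean losing the fixed cost of €647, so operating at a loss of €135 is better by €512.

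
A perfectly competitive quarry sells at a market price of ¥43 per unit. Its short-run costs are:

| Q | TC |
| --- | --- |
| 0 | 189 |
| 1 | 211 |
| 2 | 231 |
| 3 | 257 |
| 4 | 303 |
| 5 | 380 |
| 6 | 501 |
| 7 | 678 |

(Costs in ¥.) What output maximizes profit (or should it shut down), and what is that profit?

Q = 3; profit = -¥128

Compute π = P·Q − TC at each output: Q=0: -189; Q=1: -168; Q=2: -145; Q=3: -128; Q=4: -131; Q=5: -165; Q=6: -243; Q=7: -377.
Profit is maximized at Q = 3. AVC there is 68/3 = ¥22.67 ≤ P, so producing beats shutting down (which would give -¥189).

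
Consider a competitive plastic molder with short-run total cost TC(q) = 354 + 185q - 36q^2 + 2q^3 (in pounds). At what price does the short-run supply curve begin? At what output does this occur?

The firm shuts down when price falls below the minimum of average variable cost. AVC = VC/q = 185 - 36q + 2q^2.
dAVC/dq = -36 + 4q = 0 gives q = 9. min AVC = 185 - 36·9 + 2·9^2 = 23.
So the shutdown price is £23.

£23 per unit, at q = 9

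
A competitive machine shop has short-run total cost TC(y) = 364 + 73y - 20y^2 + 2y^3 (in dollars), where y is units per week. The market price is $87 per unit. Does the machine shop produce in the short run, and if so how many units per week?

Produce at y = 7

Variable cost is VC = 73y - 20y^2 + 2y^3, so AVC = VC/y = 73 - 20y + 2y^2 and MC = dTC/dy = 73 - 40y + 6y^2.
The AVC parabola has its vertex at y = 20/4 = 5, where AVC = 73 - 20·5 + 2·5^2 = $23.
Since P = $87 ≥ min AVC = $23, price covers variable cost and the firm should produce.
Solving P = MC: -14 - 40y + 6y^2 = 0 ⇒ y = -1/3 or 7. On the upward-sloping branch, y* = 7.
Check: AVC at y = 7 is $31 ≤ P, so revenue covers variable cost.
Profit = P·y − TC = 87·7 − 581 = $28.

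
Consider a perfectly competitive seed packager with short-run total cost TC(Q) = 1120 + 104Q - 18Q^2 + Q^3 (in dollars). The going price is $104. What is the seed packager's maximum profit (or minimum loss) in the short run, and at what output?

Profit = -$256 at Q = 12

AVC = 104 - 18Q + Q^2; min AVC = $23 at Q = 9. Since P = $104 ≥ min AVC, the firm produces.
MC = 104 - 36Q + 3Q^2. Setting P = MC and taking the root on the rising branch gives Q* = 12.
TR = 104·12 = 1248. TC = 1120 + 384 = 1504. Profit = 1248 − 1504 = -$256.
That loss of $256 beats the $1120 the firm would lose by shutting down; producing recovers $864 of fixed cost.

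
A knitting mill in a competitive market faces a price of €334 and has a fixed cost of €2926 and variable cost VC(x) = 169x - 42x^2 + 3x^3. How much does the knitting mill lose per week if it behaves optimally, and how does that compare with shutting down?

AVC = 169 - 42x + 3x^2; min AVC = €22 at x = 7. Since P = €334 ≥ min AVC, the firm produces.
MC = 169 - 84x + 9x^2. Setting P = MC and taking the root on the rising branch gives x* = 11.
TR = 334·11 = 3674. TC = 2926 + 770 = 3696. Profit = 3674 − 3696 = -€22.
By producing, the firm covers all variable cost plus €2904 of fixed cost; shutting down would lose the full €2926.

Profit = -€22 at x = 11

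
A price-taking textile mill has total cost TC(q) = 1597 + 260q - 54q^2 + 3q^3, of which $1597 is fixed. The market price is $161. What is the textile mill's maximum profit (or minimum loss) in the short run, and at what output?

Profit = -$145 at q = 11

AVC = 260 - 54q + 3q^2; min AVC = $17 at q = 9. Since P = $161 ≥ min AVC, the firm produces.
MC = 260 - 108q + 9q^2. Setting P = MC and taking the root on the rising branch gives q* = 11.
TR = 161·11 = 1771. TC = 1597 + 319 = 1916. Profit = 1771 − 1916 = -$145.
Shutting down would mean losing the fixed cost of $1597, so operating at a loss of $145 is better by $1452.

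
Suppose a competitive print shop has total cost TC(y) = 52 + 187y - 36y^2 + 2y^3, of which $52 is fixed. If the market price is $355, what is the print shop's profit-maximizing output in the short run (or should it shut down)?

From TC, MC = TC'(y) = 187 - 72y + 6y^2 and AVC = VC/y = 187 - 36y + 2y^2.
AVC hits its minimum where MC = AVC, at y = 9, giving min AVC = 187 - 36·9 + 2·9^2 = $25.
Since P = $355 ≥ min AVC = $25, price covers variable cost and the firm should produce.
Set P = MC: 355 = 187 - 72y + 6y^2 → -168 - 72y + 6y^2 = 0. The roots are y = -2 and y = 14; the profit-maximizing output is on the rising part of MC, so y* = 14.
Check: AVC at y = 14 is $75 ≤ P, so revenue covers variable cost.
Profit = P·y − TC = 355·14 − 1102 = $3868.

Produce at y = 14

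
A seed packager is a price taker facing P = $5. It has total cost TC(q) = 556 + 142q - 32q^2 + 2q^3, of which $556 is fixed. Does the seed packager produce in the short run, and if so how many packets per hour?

Shut down

Variable cost is VC = 142q - 32q^2 + 2q^3, so AVC = VC/q = 142 - 32q + 2q^2 and MC = dTC/dq = 142 - 64q + 6q^2.
The AVC parabola has its vertex at q = 32/4 = 8, where AVC = 142 - 32·8 + 2·8^2 = $14.
Since P = $5 < min AVC = $14, price fails to cover variable cost at any output.
The firm minimizes its loss by shutting down and losing only its fixed cost of $556.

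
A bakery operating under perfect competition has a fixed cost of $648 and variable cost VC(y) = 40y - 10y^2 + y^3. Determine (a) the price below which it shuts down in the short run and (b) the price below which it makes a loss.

Shutdown price = $15; break-even price = $103

AVC = 40 - 10y + y^2; minimized at y = 5, giving min AVC = $15. That is the shutdown price.
ATC = 648/y + 40 - 10y + y^2. Setting dATC/dy = −648/y^2 − 10 + 2y = 0 gives y = 9 (since 2·9^3 − 10·9^2 = 648).
min ATC = 648/9 + 40 − 10·9 + 9^2 = $103. That is the break-even price.
For $15 ≤ P < $103 the firm produces at a loss; below $15 it shuts down.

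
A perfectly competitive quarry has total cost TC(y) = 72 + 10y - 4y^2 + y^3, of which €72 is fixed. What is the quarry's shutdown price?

The shutdown price is the minimum of AVC. VC = 10y - 4y^2 + y^3, so AVC = 10 - 4y + y^2.
dAVC/dy = -4 + 2y = 0 gives y = 2. min AVC = 10 - 4·2 + 2^2 = 6.
So the shutdown price is €6.

€6 per unit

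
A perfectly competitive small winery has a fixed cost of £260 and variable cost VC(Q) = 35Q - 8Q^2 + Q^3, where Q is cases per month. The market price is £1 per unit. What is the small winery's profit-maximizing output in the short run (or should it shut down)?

Shut down

From TC, MC = TC'(Q) = 35 - 16Q + 3Q^2 and AVC = VC/Q = 35 - 8Q + Q^2.
AVC hits its minimum where MC = AVC, at Q = 4, giving min AVC = 35 - 8·4 + 4^2 = £19.
With P < min AVC (£1 < £19), every unit sold adds to the loss.
Shutting down limits the loss to fixed cost, £260.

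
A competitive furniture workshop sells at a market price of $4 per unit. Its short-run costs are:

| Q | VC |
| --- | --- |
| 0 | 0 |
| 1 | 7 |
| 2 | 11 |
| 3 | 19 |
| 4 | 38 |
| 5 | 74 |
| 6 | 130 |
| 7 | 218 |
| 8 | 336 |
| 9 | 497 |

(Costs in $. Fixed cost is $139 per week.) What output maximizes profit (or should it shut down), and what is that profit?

Tabulate TR − TC: Q=0: -139; Q=1: -142; Q=2: -142; Q=3: -146; Q=4: -161; Q=5: -193; Q=6: -245; Q=7: -329; Q=8: -443; Q=9: -600.
Profit is highest at Q = 0. Equivalently, the lowest AVC in the table is 11/2 ≈ $5.50 at Q = 2, and P = $4 falls below it — price never covers variable cost, so the firm shuts down and loses only its fixed cost.

Q = 0 (shut down); profit = -$139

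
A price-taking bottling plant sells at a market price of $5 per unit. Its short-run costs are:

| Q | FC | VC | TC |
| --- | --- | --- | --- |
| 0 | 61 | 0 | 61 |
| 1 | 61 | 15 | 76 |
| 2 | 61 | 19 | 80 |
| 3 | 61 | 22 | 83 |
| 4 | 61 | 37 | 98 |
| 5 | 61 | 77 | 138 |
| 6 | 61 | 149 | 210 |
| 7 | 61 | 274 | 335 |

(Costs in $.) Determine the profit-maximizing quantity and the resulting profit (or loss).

Compute π = P·Q − TC at each output: Q=0: -61; Q=1: -71; Q=2: -70; Q=3: -68; Q=4: -78; Q=5: -113; Q=6: -180; Q=7: -300.
Profit is highest at Q = 0. Equivalently, the lowest AVC in the table is 22/3 ≈ $7.33 at Q = 3, and P = $5 falls below it — price never covers variable cost, so the firm shuts down and loses only its fixed cost.

Q = 0 (shut down); profit = -$61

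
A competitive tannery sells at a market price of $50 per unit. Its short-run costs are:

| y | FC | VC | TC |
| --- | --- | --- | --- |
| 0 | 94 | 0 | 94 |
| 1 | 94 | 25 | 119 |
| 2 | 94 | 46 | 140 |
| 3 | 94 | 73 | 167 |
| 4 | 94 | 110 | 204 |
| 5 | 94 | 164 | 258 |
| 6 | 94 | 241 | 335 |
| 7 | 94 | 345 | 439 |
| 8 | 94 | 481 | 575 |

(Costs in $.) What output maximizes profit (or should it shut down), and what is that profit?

Profit at each row (π = 50y − TC): y=0: -94; y=1: -69; y=2: -40; y=3: -17; y=4: -4; y=5: -8; y=6: -35; y=7: -89; y=8: -175.
Profit is maximized at y = 4. AVC there is 110/4 = $27.50 ≤ P, so producing beats shutting down (which would give -$94).

y = 4; profit = -$4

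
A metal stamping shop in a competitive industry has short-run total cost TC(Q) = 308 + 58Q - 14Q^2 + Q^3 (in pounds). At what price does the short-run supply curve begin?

The shutdown price is the minimum of AVC. VC = 58Q - 14Q^2 + Q^3, so AVC = 58 - 14Q + Q^2.
At the minimum of AVC, MC = AVC. MC = 58 - 28Q + 3Q^2; setting MC = AVC gives 2Q^2 - 14Q = 0, so Q = 7. min AVC = 9.
The firm shuts down for any P below £9.

£9 per unit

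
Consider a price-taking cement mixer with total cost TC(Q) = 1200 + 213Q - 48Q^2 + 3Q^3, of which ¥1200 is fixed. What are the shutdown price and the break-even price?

Shutdown price = min AVC. AVC = 213 - 48Q + 3Q^2, with vertex at Q = 8 and minimum ¥21.
ATC = 1200/Q + 213 - 48Q + 3Q^2. Setting dATC/dQ = −1200/Q^2 − 48 + 6Q = 0 gives Q = 10 (since 6·10^3 − 48·10^2 = 1200).
min ATC = 1200/10 + 213 − 48·10 + 3·10^2 = ¥153. That is the break-even price.
Between these two prices the firm operates at a loss; above ¥153 it earns a profit.

Shutdown price = ¥21; break-even price = ¥153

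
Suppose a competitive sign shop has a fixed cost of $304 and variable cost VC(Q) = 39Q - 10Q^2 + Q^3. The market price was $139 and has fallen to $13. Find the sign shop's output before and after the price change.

AVC = 39 - 10Q + Q^2, minimized at Q = 5 where min AVC = $14. MC = 39 - 20Q + 3Q^2.
With P = $139 above the shutdown price, P = MC gives Q = 10.
At P = $13 < min AVC = $14, price no longer covers variable cost at any output, so the firm shuts down: Q = 0.

Output falls from 10 to 0 (the firm shuts down)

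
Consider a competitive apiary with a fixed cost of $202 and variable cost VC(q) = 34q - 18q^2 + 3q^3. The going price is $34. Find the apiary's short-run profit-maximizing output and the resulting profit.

Profit = -$106 at q = 4

AVC = 34 - 18q + 3q^2 has its minimum $7 at q = 3; price $34 clears that bar, so the firm operates.
With MC = 34 - 36q + 9q^2, P = MC on the upward-sloping part at q* = 4.
TR = 34·4 = 136. TC = 202 + 40 = 242. Profit = 136 − 242 = -$106.
That loss of $106 beats the $202 the firm would lose by shutting down; producing recovers $96 of fixed cost.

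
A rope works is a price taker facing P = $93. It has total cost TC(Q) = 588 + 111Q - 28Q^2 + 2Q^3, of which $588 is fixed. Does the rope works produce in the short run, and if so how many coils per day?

Variable cost is VC = 111Q - 28Q^2 + 2Q^3, so AVC = VC/Q = 111 - 28Q + 2Q^2 and MC = dTC/dQ = 111 - 56Q + 6Q^2.
The AVC parabola has its vertex at Q = 28/4 = 7, where AVC = 111 - 28·7 + 2·7^2 = $13.
P = $93 exceeds min AVC = $13, so the firm stays open.
P = MC gives 18 - 56Q + 6Q^2 = 0, with roots 1/3 and 9. Take the larger (rising MC): Q* = 9.
Check: AVC at Q = 9 is $21 ≤ P, so revenue covers variable cost.
Profit = P·Q − TC = 93·9 − 777 = $60.

Produce at Q = 9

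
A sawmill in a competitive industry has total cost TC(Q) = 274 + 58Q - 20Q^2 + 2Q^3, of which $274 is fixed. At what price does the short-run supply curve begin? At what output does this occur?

The shutdown price is the minimum of AVC. VC = 58Q - 20Q^2 + 2Q^3, so AVC = 58 - 20Q + 2Q^2.
At the minimum of AVC, MC = AVC. MC = 58 - 40Q + 6Q^2; setting MC = AVC gives 4Q^2 - 20Q = 0, so Q = 5. min AVC = 8.
For P < $8 the firm produces nothing.

$8 per unit, at Q = 5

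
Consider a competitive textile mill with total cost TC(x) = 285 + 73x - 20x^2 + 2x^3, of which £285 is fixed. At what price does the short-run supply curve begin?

£23 per unit

The shutdown price is the minimum of AVC. VC = 73x - 20x^2 + 2x^3, so AVC = 73 - 20x + 2x^2.
At the minimum of AVC, MC = AVC. MC = 73 - 40x + 6x^2; setting MC = AVC gives 4x^2 - 20x = 0, so x = 5. min AVC = 23.
For P < £23 the firm produces nothing.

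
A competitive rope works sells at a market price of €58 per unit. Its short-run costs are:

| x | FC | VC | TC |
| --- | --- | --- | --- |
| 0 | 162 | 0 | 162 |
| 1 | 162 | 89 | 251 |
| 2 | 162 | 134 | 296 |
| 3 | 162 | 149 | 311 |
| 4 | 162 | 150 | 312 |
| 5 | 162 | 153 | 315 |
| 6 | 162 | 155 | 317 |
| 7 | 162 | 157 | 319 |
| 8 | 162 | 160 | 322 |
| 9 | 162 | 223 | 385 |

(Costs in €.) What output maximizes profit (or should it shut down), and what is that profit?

Profit at each row (π = 58x − TC): x=0: -162; x=1: -193; x=2: -180; x=3: -137; x=4: -80; x=5: -25; x=6: 31; x=7: 87; x=8: 142; x=9: 137.
Profit is maximized at x = 8. AVC there is 160/8 = €20 ≤ P, so producing beats shutting down (which would give -€162).

x = 8; profit = €142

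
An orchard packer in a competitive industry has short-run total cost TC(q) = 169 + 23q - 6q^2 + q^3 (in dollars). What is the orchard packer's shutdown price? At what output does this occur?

$14 per unit, at q = 3

The firm shuts down when price falls below the minimum of average variable cost. AVC = VC/q = 23 - 6q + q^2.
dAVC/dq = -6 + 2q = 0 gives q = 3. min AVC = 23 - 6·3 + 3^2 = 14.
The firm shuts down for any P below $14.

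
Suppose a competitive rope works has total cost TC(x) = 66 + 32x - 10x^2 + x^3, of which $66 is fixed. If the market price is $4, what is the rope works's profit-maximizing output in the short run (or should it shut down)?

Shut down

Strip out fixed cost: VC = 32x - 10x^2 + x^3. Then AVC = 32 - 10x + x^2 and MC = 32 - 20x + 3x^2.
The AVC parabola has its vertex at x = 10/2 = 5, where AVC = 32 - 10·5 + 5^2 = $7.
Since P = $4 < min AVC = $7, price fails to cover variable cost at any output.
The firm minimizes its loss by shutting down and losing only its fixed cost of $66.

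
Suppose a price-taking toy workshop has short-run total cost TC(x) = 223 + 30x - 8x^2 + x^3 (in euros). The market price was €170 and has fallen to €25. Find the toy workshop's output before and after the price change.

MC = 30 - 16x + 3x^2; the shutdown threshold is min AVC = €14 (at x = 4).
At P = €170 ≥ min AVC, set P = MC on the rising branch: x = 10.
At P = €25 ≥ min AVC, set P = MC: x = 5. The firm stays open but cuts output.

Output falls from 10 to 5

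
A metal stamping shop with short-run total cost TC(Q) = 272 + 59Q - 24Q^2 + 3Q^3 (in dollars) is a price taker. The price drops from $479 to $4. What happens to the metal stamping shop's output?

AVC = 59 - 24Q + 3Q^2, minimized at Q = 4 where min AVC = $11. MC = 59 - 48Q + 9Q^2.
At P = $479 ≥ min AVC, set P = MC on the rising branch: Q = 10.
At P = $4 < min AVC = $11, price no longer covers variable cost at any output, so the firm shuts down: Q = 0.

Output falls from 10 to 0 (the firm shuts down)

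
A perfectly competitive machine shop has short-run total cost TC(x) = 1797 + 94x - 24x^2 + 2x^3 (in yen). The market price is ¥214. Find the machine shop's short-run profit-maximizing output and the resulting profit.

AVC = 94 - 24x + 2x^2 has its minimum ¥22 at x = 6; price ¥214 clears that bar, so the firm operates.
With MC = 94 - 48x + 6x^2, P = MC on the upward-sloping part at x* = 10.
TR = 214·10 = 2140. TC = 1797 + 540 = 2337. Profit = 2140 − 2337 = -¥197.
Shutting down would mean losing the fixed cost of ¥1797, so operating at a loss of ¥197 is better by ¥1600.

Profit = -¥197 at x = 10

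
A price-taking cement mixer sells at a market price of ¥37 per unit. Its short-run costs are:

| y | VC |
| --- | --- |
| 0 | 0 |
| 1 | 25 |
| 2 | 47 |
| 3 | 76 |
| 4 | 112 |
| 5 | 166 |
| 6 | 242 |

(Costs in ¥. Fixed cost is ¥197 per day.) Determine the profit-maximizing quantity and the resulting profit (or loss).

y = 4; profit = -¥161

Compute π = P·y − TC at each output: y=0: -197; y=1: -185; y=2: -170; y=3: -162; y=4: -161; y=5: -178; y=6: -217.
Profit is maximized at y = 4. AVC there is 112/4 = ¥28 ≤ P, so producing beats shutting down (which would give -¥197).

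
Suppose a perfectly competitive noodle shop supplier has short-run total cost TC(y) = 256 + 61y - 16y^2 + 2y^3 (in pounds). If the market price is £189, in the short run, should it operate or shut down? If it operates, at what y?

Strip out fixed cost: VC = 61y - 16y^2 + 2y^3. Then AVC = 61 - 16y + 2y^2 and MC = 61 - 32y + 6y^2.
The AVC parabola has its vertex at y = 16/4 = 4, where AVC = 61 - 16·4 + 2·4^2 = £29.
P = £189 exceeds min AVC = £29, so the firm stays open.
P = MC gives -128 - 32y + 6y^2 = 0, with roots -8/3 and 8. Take the larger (rising MC): y* = 8.
Check: AVC at y = 8 is £61 ≤ P, so revenue covers variable cost.
Profit = P·y − TC = 189·8 − 744 = £768.

Produce at y = 8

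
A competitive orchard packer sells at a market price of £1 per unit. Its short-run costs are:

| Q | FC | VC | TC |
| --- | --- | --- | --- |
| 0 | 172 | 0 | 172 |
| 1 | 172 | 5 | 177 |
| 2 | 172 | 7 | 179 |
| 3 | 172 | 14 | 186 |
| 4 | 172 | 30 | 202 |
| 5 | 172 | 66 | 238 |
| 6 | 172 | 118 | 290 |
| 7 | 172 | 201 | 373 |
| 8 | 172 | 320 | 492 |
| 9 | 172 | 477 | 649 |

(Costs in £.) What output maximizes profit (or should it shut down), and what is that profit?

Profit at each row (π = 1Q − TC): Q=0: -172; Q=1: -176; Q=2: -177; Q=3: -183; Q=4: -198; Q=5: -233; Q=6: -284; Q=7: -366; Q=8: -484; Q=9: -640.
Profit is highest at Q = 0. Equivalently, the lowest AVC in the table is 7/2 ≈ £3.50 at Q = 2, and P = £1 falls below it — price never covers variable cost, so the firm shuts down and loses only its fixed cost.

Q = 0 (shut down); profit = -£172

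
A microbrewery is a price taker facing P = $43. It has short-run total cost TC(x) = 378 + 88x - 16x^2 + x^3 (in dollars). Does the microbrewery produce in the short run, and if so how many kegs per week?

Produce at x = 9

Strip out fixed cost: VC = 88x - 16x^2 + x^3. Then AVC = 88 - 16x + x^2 and MC = 88 - 32x + 3x^2.
AVC hits its minimum where MC = AVC, at x = 8, giving min AVC = 88 - 16·8 + 8^2 = $24.
Because $43 ≥ $24, revenue can cover variable cost; the firm operates.
P = MC gives 45 - 32x + 3x^2 = 0, with roots 5/3 and 9. Take the larger (rising MC): x* = 9.
Check: AVC at x = 9 is $25 ≤ P, so revenue covers variable cost.
Profit = P·x − TC = 43·9 − 603 = -$216, a loss, but smaller than the $378 fixed cost the firm would lose by shutting down.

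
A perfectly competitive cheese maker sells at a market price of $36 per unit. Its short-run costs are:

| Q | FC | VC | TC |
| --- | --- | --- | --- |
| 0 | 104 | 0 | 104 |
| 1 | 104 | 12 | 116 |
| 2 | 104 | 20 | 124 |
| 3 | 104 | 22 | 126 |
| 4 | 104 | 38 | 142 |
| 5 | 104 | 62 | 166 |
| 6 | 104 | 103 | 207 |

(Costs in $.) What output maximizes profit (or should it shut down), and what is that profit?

Q = 5; profit = $14

Profit at each row (π = 36Q − TC): Q=0: -104; Q=1: -80; Q=2: -52; Q=3: -18; Q=4: 2; Q=5: 14; Q=6: 9.
Profit is maximized at Q = 5. AVC there is 62/5 = $12.40 ≤ P, so producing beats shutting down (which would give -$104).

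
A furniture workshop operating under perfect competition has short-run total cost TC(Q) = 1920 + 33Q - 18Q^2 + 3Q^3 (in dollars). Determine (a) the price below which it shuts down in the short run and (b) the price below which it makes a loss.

Shutdown price = $6; break-even price = $321

Shutdown price = min AVC. AVC = 33 - 18Q + 3Q^2, with vertex at Q = 3 and minimum $6.
ATC = 1920/Q + 33 - 18Q + 3Q^2. Setting dATC/dQ = −1920/Q^2 − 18 + 6Q = 0 gives Q = 8 (since 6·8^3 − 18·8^2 = 1920).
min ATC = 1920/8 + 33 − 18·8 + 3·8^2 = $321. That is the break-even price.
Between these two prices the firm operates at a loss; above $321 it earns a profit.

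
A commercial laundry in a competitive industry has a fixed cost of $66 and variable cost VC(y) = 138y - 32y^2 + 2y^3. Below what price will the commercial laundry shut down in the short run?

The firm shuts down when price falls below the minimum of average variable cost. AVC = VC/y = 138 - 32y + 2y^2.
dAVC/dy = -32 + 4y = 0 gives y = 8. min AVC = 138 - 32·8 + 2·8^2 = 10.
For P < $10 the firm produces nothing.

$10 per unit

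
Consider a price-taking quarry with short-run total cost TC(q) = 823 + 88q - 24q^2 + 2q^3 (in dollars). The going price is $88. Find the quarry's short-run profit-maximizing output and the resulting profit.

AVC = 88 - 24q + 2q^2 has its minimum $16 at q = 6; price $88 clears that bar, so the firm operates.
With MC = 88 - 48q + 6q^2, P = MC on the upward-sloping part at q* = 8.
TR = 88·8 = 704. TC = 823 + 192 = 1015. Profit = 704 − 1015 = -$311.
That loss of $311 beats the $823 the firm would lose by shutting down; producing recovers $512 of fixed cost.

Profit = -$311 at q = 8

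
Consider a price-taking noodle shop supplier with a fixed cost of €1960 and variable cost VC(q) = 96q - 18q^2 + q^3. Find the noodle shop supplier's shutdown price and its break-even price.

Shutdown price = €15; break-even price = €180

Shutdown price = min AVC. AVC = 96 - 18q + q^2, with vertex at q = 9 and minimum €15.
ATC = 1960/q + 96 - 18q + q^2. Setting dATC/dq = −1960/q^2 − 18 + 2q = 0 gives q = 14 (since 2·14^3 − 18·14^2 = 1960).
min ATC = 1960/14 + 96 − 18·14 + 14^2 = €180. That is the break-even price.
For €15 ≤ P < €180 the firm produces at a loss; below €15 it shuts down.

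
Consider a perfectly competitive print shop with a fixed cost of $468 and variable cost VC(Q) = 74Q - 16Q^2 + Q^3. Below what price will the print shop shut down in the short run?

Short-run supply begins at min AVC. From VC = 74Q - 16Q^2 + Q^3, AVC = 74 - 16Q + Q^2.
dAVC/dQ = -16 + 2Q = 0 gives Q = 8. min AVC = 74 - 16·8 + 8^2 = 10.
For P < $10 the firm produces nothing.

$10 per unit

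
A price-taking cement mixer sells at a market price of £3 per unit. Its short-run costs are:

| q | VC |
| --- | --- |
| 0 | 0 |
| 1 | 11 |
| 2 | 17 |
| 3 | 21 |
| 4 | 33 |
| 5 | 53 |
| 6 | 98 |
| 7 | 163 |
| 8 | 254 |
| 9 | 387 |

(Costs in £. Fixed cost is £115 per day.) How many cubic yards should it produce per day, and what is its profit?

q = 0 (shut down); profit = -£115

Profit at each row (π = 3q − TC): q=0: -115; q=1: -123; q=2: -126; q=3: -127; q=4: -136; q=5: -153; q=6: -195; q=7: -257; q=8: -345; q=9: -475.
Profit is highest at q = 0. Equivalently, the lowest AVC in the table is 21/3 ≈ £7 at q = 3, and P = £3 falls below it — price never covers variable cost, so the firm shuts down and loses only its fixed cost.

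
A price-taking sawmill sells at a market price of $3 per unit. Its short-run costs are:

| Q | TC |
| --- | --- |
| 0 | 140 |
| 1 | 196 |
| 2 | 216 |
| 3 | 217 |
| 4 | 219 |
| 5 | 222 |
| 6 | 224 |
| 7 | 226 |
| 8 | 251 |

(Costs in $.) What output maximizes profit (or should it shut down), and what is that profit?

Q = 0 (shut down); profit = -$140

Compute π = P·Q − TC at each output: Q=0: -140; Q=1: -193; Q=2: -210; Q=3: -208; Q=4: -207; Q=5: -207; Q=6: -206; Q=7: -205; Q=8: -227.
Profit is highest at Q = 0. Equivalently, the lowest AVC in the table is 86/7 ≈ $12.29 at Q = 7, and P = $3 falls below it — price never covers variable cost, so the firm shuts down and loses only its fixed cost.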